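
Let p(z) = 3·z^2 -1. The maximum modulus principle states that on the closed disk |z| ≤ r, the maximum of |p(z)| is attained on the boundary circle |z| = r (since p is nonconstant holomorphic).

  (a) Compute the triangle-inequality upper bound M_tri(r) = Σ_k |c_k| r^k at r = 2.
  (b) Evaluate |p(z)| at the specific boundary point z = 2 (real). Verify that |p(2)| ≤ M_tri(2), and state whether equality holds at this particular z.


Coefficients: c_0 = -1, c_1 = 0, c_2 = 3. Radius r = 2.
Part (a). Triangle bound: M_tri(r) = Σ_k |c_k| r^k
  = |-1|·2^0 + |0|·2^1 + |3|·2^2
  = 1 + 0 + 12 = 13.
This bounds M(r) := max_{|z|=r} |p(z)| from above; equality holds iff all terms c_k z^k can be made to align in phase at a single z on |z|=r.
Part (b). At z = 2 (real, on the circle |z| = r):
  p(2) = (-1)·2^0 + (0)·2^1 + (3)·2^2 = 11.
  |p(2)| = 11.
Check: |p(2)| = 11 ≤ 13 = M_tri(2). ✓ Equality does not hold at z = 2 (the coefficients have mixed signs, so the terms do not all align in phase there).

M_tri(2) = 13; |p(2)| = 11; equality at z=2: no.


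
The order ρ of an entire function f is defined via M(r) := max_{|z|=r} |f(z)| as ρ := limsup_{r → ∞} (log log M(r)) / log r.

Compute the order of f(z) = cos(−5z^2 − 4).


Write cos(w) = (e^{iw} ± e^{−iw})/(2 or 2i), so |cos(w)| ≤ e^{|w|}. With w = −5z^2 − 4, |w| ≤ 5r^2 + 4 on |z|=r, giving M(r) ≤ e^{5r^2 + 4} and ρ ≤ 2. For the lower bound, choose z on |z|=r with -5z^2 purely imaginary of modulus 5r^2; then |cos(−5z^2 − 4)| grows like e^{5r^2}/2, so ρ ≥ 2. Hence ρ = 2.
Therefore ρ = 2.

Order ρ = 2.


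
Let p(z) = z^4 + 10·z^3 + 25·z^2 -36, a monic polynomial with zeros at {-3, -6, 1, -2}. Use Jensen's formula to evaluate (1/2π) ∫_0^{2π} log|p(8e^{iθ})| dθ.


Zeros: -6, -3, -2, 1; r = 8.
Inside |z| < r: -6, -3, -2, 1. Outside (|z| ≥ r): ∅.
p(0) = -36, so log|p(0)| = log(36) = 3.5835.
Apply Jensen: I(r) = log|p(0)| + Σ_k log(r/|z_k|), summed over zeros inside |z| < r.
  log(r/|z_k|) for z_k = -3: log(8/3) = 0.9808
  log(r/|z_k|) for z_k = -6: log(8/6) = 0.2877
  log(r/|z_k|) for z_k = 1: log(8/1) = 2.0794
  log(r/|z_k|) for z_k = -2: log(8/2) = 1.3863
Sum over inside zeros: 4.7342.
I(r) = log|p(0)| + (inside sum) = 3.5835 + 4.7342 = 8.3178.
Closed form (all zeros inside, monic): I(r) = n·log(r) = 4·log(8) = 8.3178. ✓

I(r) ≈ 8.3178.


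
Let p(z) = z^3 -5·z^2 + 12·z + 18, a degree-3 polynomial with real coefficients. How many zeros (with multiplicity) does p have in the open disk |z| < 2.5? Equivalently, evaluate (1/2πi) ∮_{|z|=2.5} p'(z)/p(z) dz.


The zeros of p are: -1, (3 + 3i), (3 - 3i).
Their magnitudes are: 1, 4.243, 4.243.
Zeros with |z| < R = 2.5: -1.
Count = 1.
By the argument principle, (1/2πi) ∮_{|z|=R} p'(z)/p(z) dz equals exactly this count.

Number of zeros inside |z| < 2.5: 1.


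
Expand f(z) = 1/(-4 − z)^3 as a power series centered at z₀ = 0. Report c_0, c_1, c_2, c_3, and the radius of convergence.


Let w = z − z₀, so z = z₀ + w.
Then -4 − z = -4 − (z₀ + w) = (-4 − z₀) − w = -4 − w.
f(z) = 1/(-4 − w)^3 = (1/(-4)^3) · (1 − w/(-4))^{−3}.
By the binomial series (1−u)^{−3} = Σ_{n≥0} C(n+2, 2) u^n for |u|<1, with u = w/(-4):
  c_n = C(n+2, 2) / (-4)^(n+3).
  c_0 = 1/(-4)^3 = -1/64.
  c_1 = 3/(-4)^4 = 3/256.
  c_2 = 6/(-4)^5 = -3/512.
  c_3 = 10/(-4)^6 = 5/2048.
The series is valid for |w/d| < 1, i.e. |z − z₀| < |d|.
Radius of convergence: R = |-4 − z₀| = |-4| = 4 (distance from z₀ to the singularity z = -4).

c_0 = -1/64, c_1 = 3/256, c_2 = -3/512, c_3 = 5/2048; R = 4.


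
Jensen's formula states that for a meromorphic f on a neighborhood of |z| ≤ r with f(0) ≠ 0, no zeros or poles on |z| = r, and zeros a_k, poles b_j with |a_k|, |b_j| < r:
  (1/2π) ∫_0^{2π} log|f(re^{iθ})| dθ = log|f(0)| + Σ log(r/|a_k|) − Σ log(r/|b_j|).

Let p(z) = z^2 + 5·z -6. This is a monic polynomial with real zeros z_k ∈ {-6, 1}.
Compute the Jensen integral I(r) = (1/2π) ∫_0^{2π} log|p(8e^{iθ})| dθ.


Zeros: -6, 1; r = 8.
Inside |z| < r: -6, 1. Outside (|z| ≥ r): ∅.
p(0) = -6, so log|p(0)| = log(6) = 1.7918.
Apply Jensen: I(r) = log|p(0)| + Σ_k log(r/|z_k|), summed over zeros inside |z| < r.
  log(r/|z_k|) for z_k = -6: log(8/6) = 0.2877
  log(r/|z_k|) for z_k = 1: log(8/1) = 2.0794
Sum over inside zeros: 2.3671.
I(r) = log|p(0)| + (inside sum) = 1.7918 + 2.3671 = 4.1589.
Closed form (all zeros inside, monic): I(r) = n·log(r) = 2·log(8) = 4.1589. ✓

I(r) ≈ 4.1589.


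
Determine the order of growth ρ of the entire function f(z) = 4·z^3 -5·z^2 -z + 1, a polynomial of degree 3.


|f(z)| ≤ Σ|c_k|·r^k = O(r^3) as r → ∞. Polynomial growth is O(e^{r^ε}) for every ε > 0 (since r^3/e^{r^ε} → 0), so ρ ≤ ε for all ε > 0, i.e. ρ = 0. Every nonconstant polynomial has order 0.
Therefore ρ = 0.

Order ρ = 0.


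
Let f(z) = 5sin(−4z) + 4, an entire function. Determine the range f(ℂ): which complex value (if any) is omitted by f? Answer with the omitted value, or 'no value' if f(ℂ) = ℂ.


Little Picard bounds the complement of f(ℂ) to at most one point.
sin is entire and surjective onto ℂ: for every w ∈ ℂ, sin(ζ) = w has a solution ζ ∈ ℂ (e.g., via the complex inverse arcsin). With ζ = −4z this gives z = ζ/(-4). Then 5·sin(−4z) takes every value in 5·ℂ = ℂ, and adding 4 is a bijection of ℂ. So f is surjective and omits no value. (Note: only on the real line is sin bounded by [−1, 1].)

Omitted value: no value.


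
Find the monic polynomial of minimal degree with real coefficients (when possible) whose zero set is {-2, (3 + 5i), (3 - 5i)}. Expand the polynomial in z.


The polynomial is p(z) = ∏_{α ∈ S} (z − α), where S = {-2, (3 + 5i), (3 - 5i)}.
Expanding the product yields: p(z) = z^3 -4·z^2 + 22·z + 68.
Note conjugate pairs combine to real quadratics: (z − (3+5i))(z − (3−5i)) = z² − 6z + 34.
The resulting polynomial has degree 3 and real coefficients as required.

p(z) = z^3 -4·z^2 + 22·z + 68.


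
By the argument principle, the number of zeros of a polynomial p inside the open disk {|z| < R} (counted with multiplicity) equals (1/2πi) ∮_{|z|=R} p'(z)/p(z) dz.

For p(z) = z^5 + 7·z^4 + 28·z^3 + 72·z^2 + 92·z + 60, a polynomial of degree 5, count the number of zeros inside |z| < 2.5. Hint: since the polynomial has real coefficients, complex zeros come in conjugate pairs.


The zeros of p are: (-1 + 3i), (-1 - 3i), -3, (-1 + 1i), (-1 - 1i).
Their magnitudes are: 3.162, 3.162, 3, 1.414, 1.414.
Zeros with |z| < R = 2.5: (-1 + 1i), (-1 - 1i).
Count = 2.
By the argument principle, (1/2πi) ∮_{|z|=R} p'(z)/p(z) dz equals exactly this count.

Number of zeros inside |z| < 2.5: 2.


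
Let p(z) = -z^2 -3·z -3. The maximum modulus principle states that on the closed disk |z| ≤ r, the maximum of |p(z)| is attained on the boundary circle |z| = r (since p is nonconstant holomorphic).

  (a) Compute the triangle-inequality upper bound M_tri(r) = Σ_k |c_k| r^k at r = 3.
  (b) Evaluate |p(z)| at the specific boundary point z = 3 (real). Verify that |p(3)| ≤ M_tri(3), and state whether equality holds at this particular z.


Coefficients: c_0 = -3, c_1 = -3, c_2 = -1. Radius r = 3.
Part (a). Triangle bound: M_tri(r) = Σ_k |c_k| r^k
  = |-3|·3^0 + |-3|·3^1 + |-1|·3^2
  = 3 + 9 + 9 = 21.
This bounds M(r) := max_{|z|=r} |p(z)| from above; equality holds iff all terms c_k z^k can be made to align in phase at a single z on |z|=r.
Part (b). At z = 3 (real, on the circle |z| = r):
  p(3) = (-3)·3^0 + (-3)·3^1 + (-1)·3^2 = -21.
  |p(3)| = 21.
Since all nonzero coefficients share the same sign, |p(3)| = 21 = M_tri(3); the triangle bound is attained at z = 3, so in fact M(r) = 21.

M_tri(3) = 21; |p(3)| = 21; equality at z=3: yes.


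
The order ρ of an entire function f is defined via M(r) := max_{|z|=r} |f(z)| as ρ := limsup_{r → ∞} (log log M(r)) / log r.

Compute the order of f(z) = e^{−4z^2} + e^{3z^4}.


Each summand is entire of order 2 and 4 respectively (as in the single-exponential case). The order of a sum is at most the max of the orders, so ρ ≤ 4. For the lower bound: on |z|=r choose arg z so that 3z^4 is real positive; then |e^{3z^4}| = e^{3r^4} while |e^{-4z^2}| ≤ e^{4r^2} = o(e^{3r^4}). So |f| ≥ e^{3r^4}(1 − o(1)) and ρ ≥ 4. Hence ρ = max(2, 4) = 4.
Therefore ρ = 4.

Order ρ = 4.


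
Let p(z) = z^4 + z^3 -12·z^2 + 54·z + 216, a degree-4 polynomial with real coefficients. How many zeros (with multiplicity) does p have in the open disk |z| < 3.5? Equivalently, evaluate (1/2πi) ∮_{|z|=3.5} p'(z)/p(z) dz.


The zeros of p are: -4, -3, (3 + 3i), (3 - 3i).
Their magnitudes are: 4, 3, 4.243, 4.243.
Zeros with |z| < R = 3.5: -3.
Count = 1.
By the argument principle, (1/2πi) ∮_{|z|=R} p'(z)/p(z) dz equals exactly this count.

Number of zeros inside |z| < 3.5: 1.


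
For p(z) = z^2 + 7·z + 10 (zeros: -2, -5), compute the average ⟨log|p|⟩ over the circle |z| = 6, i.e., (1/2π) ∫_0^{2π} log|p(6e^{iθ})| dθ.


Zeros: -5, -2; r = 6.
Inside |z| < r: -5, -2. Outside (|z| ≥ r): ∅.
p(0) = 10, so log|p(0)| = log(10) = 2.3026.
Apply Jensen: I(r) = log|p(0)| + Σ_k log(r/|z_k|), summed over zeros inside |z| < r.
  log(r/|z_k|) for z_k = -2: log(6/2) = 1.0986
  log(r/|z_k|) for z_k = -5: log(6/5) = 0.1823
Sum over inside zeros: 1.2809.
I(r) = log|p(0)| + (inside sum) = 2.3026 + 1.2809 = 3.5835.
Closed form (all zeros inside, monic): I(r) = n·log(r) = 2·log(6) = 3.5835. ✓

I(r) ≈ 3.5835.


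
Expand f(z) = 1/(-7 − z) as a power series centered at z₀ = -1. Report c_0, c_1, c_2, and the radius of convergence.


Let w = z − z₀, so z = z₀ + w.
Then -7 − z = -7 − (z₀ + w) = (-7 − z₀) − w = -6 − w.
f(z) = 1/(-6 − w) = (1/(-6)) · 1/(1 − w/(-6)) = Σ_{n≥0} w^n / (-6)^(n+1).
So c_n = 1/(-6)^(n+1):
  c_0 = 1/(-6)^1 = -1/6.
  c_1 = 1/(-6)^2 = 1/36.
  c_2 = 1/(-6)^3 = -1/216.
The series is valid for |w/d| < 1, i.e. |z − z₀| < |d|.
Radius of convergence: R = |-7 − z₀| = |-6| = 6 (distance from z₀ to the singularity z = -7).

c_0 = -1/6, c_1 = 1/36, c_2 = -1/216; R = 6.


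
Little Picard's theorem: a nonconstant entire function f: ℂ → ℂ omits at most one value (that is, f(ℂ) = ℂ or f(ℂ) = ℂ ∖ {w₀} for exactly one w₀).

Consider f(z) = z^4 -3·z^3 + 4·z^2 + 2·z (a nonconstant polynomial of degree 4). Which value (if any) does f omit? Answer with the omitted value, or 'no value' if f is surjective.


Little Picard bounds the complement of f(ℂ) to at most one point.
For every w ∈ ℂ, the equation p(z) − w = 0 is a nonconstant polynomial in z and hence has at least one root by the fundamental theorem of algebra. So p is surjective onto ℂ, omitting no value.

Omitted value: no value.


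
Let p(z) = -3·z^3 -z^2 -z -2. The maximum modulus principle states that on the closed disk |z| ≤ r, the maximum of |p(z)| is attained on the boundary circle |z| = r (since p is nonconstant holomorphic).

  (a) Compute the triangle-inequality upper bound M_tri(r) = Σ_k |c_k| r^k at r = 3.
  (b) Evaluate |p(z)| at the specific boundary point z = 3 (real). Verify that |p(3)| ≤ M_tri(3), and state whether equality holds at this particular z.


Coefficients: c_0 = -2, c_1 = -1, c_2 = -1, c_3 = -3. Radius r = 3.
Part (a). Triangle bound: M_tri(r) = Σ_k |c_k| r^k
  = |-2|·3^0 + |-1|·3^1 + |-1|·3^2 + |-3|·3^3
  = 2 + 3 + 9 + 81 = 95.
This bounds M(r) := max_{|z|=r} |p(z)| from above; equality holds iff all terms c_k z^k can be made to align in phase at a single z on |z|=r.
Part (b). At z = 3 (real, on the circle |z| = r):
  p(3) = (-2)·3^0 + (-1)·3^1 + (-1)·3^2 + (-3)·3^3 = -95.
  |p(3)| = 95.
Since all nonzero coefficients share the same sign, |p(3)| = 95 = M_tri(3); the triangle bound is attained at z = 3, so in fact M(r) = 95.

M_tri(3) = 95; |p(3)| = 95; equality at z=3: yes.


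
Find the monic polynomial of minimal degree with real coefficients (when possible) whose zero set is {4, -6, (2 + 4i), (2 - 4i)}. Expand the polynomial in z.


The polynomial is p(z) = ∏_{α ∈ S} (z − α), where S = {4, -6, (2 + 4i), (2 - 4i)}.
Expanding the product yields: p(z) = z^4 -2·z^3 -12·z^2 + 136·z -480.
Note conjugate pairs combine to real quadratics: (z − (2+4i))(z − (2−4i)) = z² − 4z + 20.
The resulting polynomial has degree 4 and real coefficients as required.

p(z) = z^4 -2·z^3 -12·z^2 + 136·z -480.


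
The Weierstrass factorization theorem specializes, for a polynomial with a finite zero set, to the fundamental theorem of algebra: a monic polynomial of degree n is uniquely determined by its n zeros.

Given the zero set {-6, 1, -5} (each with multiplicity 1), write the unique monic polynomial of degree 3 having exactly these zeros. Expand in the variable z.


The polynomial is p(z) = ∏_{α ∈ S} (z − α), where S = {-6, 1, -5}.
Expanding the product yields: p(z) = z^3 + 10·z^2 + 19·z -30.
The resulting polynomial has degree 3 and real coefficients as required.

p(z) = z^3 + 10·z^2 + 19·z -30.


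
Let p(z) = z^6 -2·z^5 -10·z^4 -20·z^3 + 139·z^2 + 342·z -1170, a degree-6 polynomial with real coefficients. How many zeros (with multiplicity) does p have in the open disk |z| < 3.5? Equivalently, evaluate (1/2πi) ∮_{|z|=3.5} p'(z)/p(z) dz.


The zeros of p are: (3 + 1i), (3 - 1i), 3, -3, (-2 + 3i), (-2 - 3i).
Their magnitudes are: 3.162, 3.162, 3, 3, 3.606, 3.606.
Zeros with |z| < R = 3.5: (3 + 1i), (3 - 1i), 3, -3.
Count = 4.
By the argument principle, (1/2πi) ∮_{|z|=R} p'(z)/p(z) dz equals exactly this count.

Number of zeros inside |z| < 3.5: 4.


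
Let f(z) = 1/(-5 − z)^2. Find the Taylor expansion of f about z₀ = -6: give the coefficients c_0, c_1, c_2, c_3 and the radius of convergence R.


Let w = z − z₀, so z = z₀ + w.
Then -5 − z = -5 − (z₀ + w) = (-5 − z₀) − w = 1 − w.
f(z) = 1/(1 − w)^2 = (1/(1)^2) · (1 − w/(1))^{−2}.
By the binomial series (1−u)^{−2} = Σ_{n≥0} C(n+1, 1) u^n for |u|<1, with u = w/(1):
  c_n = C(n+1, 1) / (1)^(n+2).
  c_0 = 1/(1)^2 = 1.
  c_1 = 2/(1)^3 = 2.
  c_2 = 3/(1)^4 = 3.
  c_3 = 4/(1)^5 = 4.
The series is valid for |w/d| < 1, i.e. |z − z₀| < |d|.
Radius of convergence: R = |-5 − z₀| = |1| = 1 (distance from z₀ to the singularity z = -5).

c_0 = 1, c_1 = 2, c_2 = 3, c_3 = 4; R = 1.


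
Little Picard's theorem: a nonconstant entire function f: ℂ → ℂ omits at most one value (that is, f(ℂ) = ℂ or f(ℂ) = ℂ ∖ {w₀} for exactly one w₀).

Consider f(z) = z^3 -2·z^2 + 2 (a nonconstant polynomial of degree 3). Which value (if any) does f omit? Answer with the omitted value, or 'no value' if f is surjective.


Little Picard bounds the complement of f(ℂ) to at most one point.
For every w ∈ ℂ, the equation p(z) − w = 0 is a nonconstant polynomial in z and hence has at least one root by the fundamental theorem of algebra. So p is surjective onto ℂ, omitting no value.

Omitted value: no value.


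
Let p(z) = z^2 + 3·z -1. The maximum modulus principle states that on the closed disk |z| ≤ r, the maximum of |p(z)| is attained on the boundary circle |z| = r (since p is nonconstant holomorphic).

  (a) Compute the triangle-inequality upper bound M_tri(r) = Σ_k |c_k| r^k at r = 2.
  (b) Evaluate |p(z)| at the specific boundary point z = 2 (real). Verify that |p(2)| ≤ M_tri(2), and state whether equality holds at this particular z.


Coefficients: c_0 = -1, c_1 = 3, c_2 = 1. Radius r = 2.
Part (a). Triangle bound: M_tri(r) = Σ_k |c_k| r^k
  = |-1|·2^0 + |3|·2^1 + |1|·2^2
  = 1 + 6 + 4 = 11.
This bounds M(r) := max_{|z|=r} |p(z)| from above; equality holds iff all terms c_k z^k can be made to align in phase at a single z on |z|=r.
Part (b). At z = 2 (real, on the circle |z| = r):
  p(2) = (-1)·2^0 + (3)·2^1 + (1)·2^2 = 9.
  |p(2)| = 9.
Check: |p(2)| = 9 ≤ 11 = M_tri(2). ✓ Equality does not hold at z = 2 (the coefficients have mixed signs, so the terms do not all align in phase there).

M_tri(2) = 11; |p(2)| = 9; equality at z=2: no.


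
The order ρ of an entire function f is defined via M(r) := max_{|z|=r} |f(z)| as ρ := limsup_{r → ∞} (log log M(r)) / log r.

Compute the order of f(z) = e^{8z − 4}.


|e^{8z − 4}| = e^{Re(8·z) + -4} ≤ e^{8|z|^1 + -4} = e^{8r^1 + -4} on |z| = r, so ρ ≤ 1. Choosing z on |z|=r so that 8·z is real positive (always possible by picking arg z appropriately) gives |f(z)| = e^{8r^1 + -4}, matching the bound. The additive constant -4 does not affect log log M(r) ~ 1·log r. Hence ρ = 1.
Therefore ρ = 1.

Order ρ = 1.


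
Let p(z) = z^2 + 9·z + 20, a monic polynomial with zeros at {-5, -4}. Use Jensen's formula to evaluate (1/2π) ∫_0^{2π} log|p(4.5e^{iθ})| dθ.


Zeros: -5, -4; r = 4.5.
Inside |z| < r: -4. Outside (|z| ≥ r): -5.
p(0) = 20, so log|p(0)| = log(20) = 2.9957.
Apply Jensen: I(r) = log|p(0)| + Σ_k log(r/|z_k|), summed over zeros inside |z| < r.
  log(r/|z_k|) for z_k = -4: log(4.5/4) = 0.1178
  Outside zeros (-5) contribute nothing to the Jensen sum.
Sum over inside zeros: 0.1178.
I(r) = log|p(0)| + (inside sum) = 2.9957 + 0.1178 = 3.1135.
Note: since some zeros are outside |z| ≤ r, the simplified n·log(r) form does NOT apply — only the inside zeros contribute.

I(r) ≈ 3.1135.


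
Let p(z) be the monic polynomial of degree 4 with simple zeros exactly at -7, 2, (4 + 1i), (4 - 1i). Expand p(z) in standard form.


The polynomial is p(z) = ∏_{α ∈ S} (z − α), where S = {-7, 2, (4 + 1i), (4 - 1i)}.
Expanding the product yields: p(z) = z^4 -3·z^3 -37·z^2 + 197·z -238.
Note conjugate pairs combine to real quadratics: (z − (4+1i))(z − (4−1i)) = z² − 8z + 17.
The resulting polynomial has degree 4 and real coefficients as required.

p(z) = z^4 -3·z^3 -37·z^2 + 197·z -238.


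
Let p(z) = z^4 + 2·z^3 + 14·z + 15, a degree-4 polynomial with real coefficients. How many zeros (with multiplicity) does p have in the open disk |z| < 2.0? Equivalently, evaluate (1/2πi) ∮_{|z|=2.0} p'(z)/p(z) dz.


The zeros of p are: (1 + 2i), (1 - 2i), -3, -1.
Their magnitudes are: 2.236, 2.236, 3, 1.
Zeros with |z| < R = 2.0: -1.
Count = 1.
By the argument principle, (1/2πi) ∮_{|z|=R} p'(z)/p(z) dz equals exactly this count.

Number of zeros inside |z| < 2.0: 1.


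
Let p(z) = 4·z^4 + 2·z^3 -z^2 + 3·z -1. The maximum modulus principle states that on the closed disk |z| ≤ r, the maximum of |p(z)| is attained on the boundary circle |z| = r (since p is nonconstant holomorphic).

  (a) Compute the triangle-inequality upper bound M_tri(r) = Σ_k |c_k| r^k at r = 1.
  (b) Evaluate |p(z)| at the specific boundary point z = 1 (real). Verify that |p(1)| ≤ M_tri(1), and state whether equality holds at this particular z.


Coefficients: c_0 = -1, c_1 = 3, c_2 = -1, c_3 = 2, c_4 = 4. Radius r = 1.
Part (a). Triangle bound: M_tri(r) = Σ_k |c_k| r^k
  = |-1|·1^0 + |3|·1^1 + |-1|·1^2 + |2|·1^3 + |4|·1^4
  = 1 + 3 + 1 + 2 + 4 = 11.
This bounds M(r) := max_{|z|=r} |p(z)| from above; equality holds iff all terms c_k z^k can be made to align in phase at a single z on |z|=r.
Part (b). At z = 1 (real, on the circle |z| = r):
  p(1) = (-1)·1^0 + (3)·1^1 + (-1)·1^2 + (2)·1^3 + (4)·1^4 = 7.
  |p(1)| = 7.
Check: |p(1)| = 7 ≤ 11 = M_tri(1). ✓ Equality does not hold at z = 1 (the coefficients have mixed signs, so the terms do not all align in phase there).

M_tri(1) = 11; |p(1)| = 7; equality at z=1: no.


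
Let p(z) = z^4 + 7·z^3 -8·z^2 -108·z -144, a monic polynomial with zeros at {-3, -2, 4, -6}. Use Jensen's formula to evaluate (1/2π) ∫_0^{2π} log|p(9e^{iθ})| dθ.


Zeros: -6, -3, -2, 4; r = 9.
Inside |z| < r: -6, -3, -2, 4. Outside (|z| ≥ r): ∅.
p(0) = -144, so log|p(0)| = log(144) = 4.9698.
Apply Jensen: I(r) = log|p(0)| + Σ_k log(r/|z_k|), summed over zeros inside |z| < r.
  log(r/|z_k|) for z_k = -3: log(9/3) = 1.0986
  log(r/|z_k|) for z_k = -2: log(9/2) = 1.5041
  log(r/|z_k|) for z_k = 4: log(9/4) = 0.8109
  log(r/|z_k|) for z_k = -6: log(9/6) = 0.4055
Sum over inside zeros: 3.8191.
I(r) = log|p(0)| + (inside sum) = 4.9698 + 3.8191 = 8.7889.
Closed form (all zeros inside, monic): I(r) = n·log(r) = 4·log(9) = 8.7889. ✓

I(r) ≈ 8.7889.


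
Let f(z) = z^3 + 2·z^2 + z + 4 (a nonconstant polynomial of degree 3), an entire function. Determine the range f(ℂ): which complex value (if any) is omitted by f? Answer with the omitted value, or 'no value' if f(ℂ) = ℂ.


Little Picard bounds the complement of f(ℂ) to at most one point.
For every w ∈ ℂ, the equation p(z) − w = 0 is a nonconstant polynomial in z and hence has at least one root by the fundamental theorem of algebra. So p is surjective onto ℂ, omitting no value.

Omitted value: no value.


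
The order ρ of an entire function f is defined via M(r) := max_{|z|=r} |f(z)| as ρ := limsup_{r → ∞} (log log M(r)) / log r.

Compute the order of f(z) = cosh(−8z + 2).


cosh(w) is a linear combination of e^{iw} and e^{−iw} (or e^w, e^{−w} in the hyperbolic case), so |cosh(w)| ≤ e^{|w|}. With w = −8z + 2, |w| ≤ 8|z| + 2 = 8r + 2 on |z| = r, giving M(r) ≤ e^{8r + 2}, so ρ ≤ 1. On a suitable ray (z = it for sin/cos; z = t for sinh/cosh, t real → ∞), |cosh(−8z + 2)| grows like e^{8|t|}/2, so ρ ≥ 1. Hence ρ = 1.
Therefore ρ = 1.

Order ρ = 1.


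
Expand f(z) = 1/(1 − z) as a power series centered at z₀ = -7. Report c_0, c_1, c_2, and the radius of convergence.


Let w = z − z₀, so z = z₀ + w.
Then 1 − z = 1 − (z₀ + w) = (1 − z₀) − w = 8 − w.
f(z) = 1/(8 − w) = (1/(8)) · 1/(1 − w/(8)) = Σ_{n≥0} w^n / (8)^(n+1).
So c_n = 1/(8)^(n+1):
  c_0 = 1/(8)^1 = 1/8.
  c_1 = 1/(8)^2 = 1/64.
  c_2 = 1/(8)^3 = 1/512.
The series is valid for |w/d| < 1, i.e. |z − z₀| < |d|.
Radius of convergence: R = |1 − z₀| = |8| = 8 (distance from z₀ to the singularity z = 1).

c_0 = 1/8, c_1 = 1/64, c_2 = 1/512; R = 8.


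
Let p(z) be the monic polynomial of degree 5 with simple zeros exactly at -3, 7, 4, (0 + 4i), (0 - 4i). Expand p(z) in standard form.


The polynomial is p(z) = ∏_{α ∈ S} (z − α), where S = {-3, 7, 4, (0 + 4i), (0 - 4i)}.
Expanding the product yields: p(z) = z^5 -8·z^4 + 11·z^3 -44·z^2 -80·z + 1344.
Note conjugate pairs combine to real quadratics: (z − (0+4i))(z − (0−4i)) = z² + 16.
The resulting polynomial has degree 5 and real coefficients as required.

p(z) = z^5 -8·z^4 + 11·z^3 -44·z^2 -80·z + 1344.


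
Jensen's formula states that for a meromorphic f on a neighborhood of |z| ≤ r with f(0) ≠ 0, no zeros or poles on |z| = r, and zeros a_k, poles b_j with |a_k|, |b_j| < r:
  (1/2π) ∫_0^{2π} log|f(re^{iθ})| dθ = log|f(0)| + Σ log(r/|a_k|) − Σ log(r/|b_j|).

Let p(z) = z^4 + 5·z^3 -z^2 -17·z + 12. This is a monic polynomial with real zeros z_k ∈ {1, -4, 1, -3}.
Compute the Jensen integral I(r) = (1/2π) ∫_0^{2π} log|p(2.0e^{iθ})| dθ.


Zeros: -4, -3, 1, 1; r = 2.0.
Inside |z| < r: 1, 1. Outside (|z| ≥ r): -4, -3.
p(0) = 12, so log|p(0)| = log(12) = 2.4849.
Apply Jensen: I(r) = log|p(0)| + Σ_k log(r/|z_k|), summed over zeros inside |z| < r.
  log(r/|z_k|) for z_k = 1: log(2.0/1) = 0.6931
  log(r/|z_k|) for z_k = 1: log(2.0/1) = 0.6931
  Outside zeros (-4, -3) contribute nothing to the Jensen sum.
Sum over inside zeros: 1.3863.
I(r) = log|p(0)| + (inside sum) = 2.4849 + 1.3863 = 3.8712.
Note: since some zeros are outside |z| ≤ r, the simplified n·log(r) form does NOT apply — only the inside zeros contribute.

I(r) ≈ 3.8712.


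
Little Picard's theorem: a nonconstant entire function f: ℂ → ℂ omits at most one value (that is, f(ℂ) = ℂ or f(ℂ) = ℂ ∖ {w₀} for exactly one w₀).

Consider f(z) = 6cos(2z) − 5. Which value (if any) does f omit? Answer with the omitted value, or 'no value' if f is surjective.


Little Picard bounds the complement of f(ℂ) to at most one point.
cos is entire and surjective onto ℂ: for every w ∈ ℂ, cos(ζ) = w has a solution ζ ∈ ℂ (e.g., via the complex inverse arccos). With ζ = 2z this gives z = ζ/(2). Then 6·cos(2z) takes every value in 6·ℂ = ℂ, and adding -5 is a bijection of ℂ. So f is surjective and omits no value. (Note: only on the real line is cos bounded by [−1, 1].)

Omitted value: no value.


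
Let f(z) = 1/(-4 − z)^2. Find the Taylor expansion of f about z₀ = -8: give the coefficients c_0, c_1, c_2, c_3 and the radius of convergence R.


Let w = z − z₀, so z = z₀ + w.
Then -4 − z = -4 − (z₀ + w) = (-4 − z₀) − w = 4 − w.
f(z) = 1/(4 − w)^2 = (1/(4)^2) · (1 − w/(4))^{−2}.
By the binomial series (1−u)^{−2} = Σ_{n≥0} C(n+1, 1) u^n for |u|<1, with u = w/(4):
  c_n = C(n+1, 1) / (4)^(n+2).
  c_0 = 1/(4)^2 = 1/16.
  c_1 = 2/(4)^3 = 1/32.
  c_2 = 3/(4)^4 = 3/256.
  c_3 = 4/(4)^5 = 1/256.
The series is valid for |w/d| < 1, i.e. |z − z₀| < |d|.
Radius of convergence: R = |-4 − z₀| = |4| = 4 (distance from z₀ to the singularity z = -4).

c_0 = 1/16, c_1 = 1/32, c_2 = 3/256, c_3 = 1/256; R = 4.


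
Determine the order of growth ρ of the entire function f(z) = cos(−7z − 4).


cos(w) is a linear combination of e^{iw} and e^{−iw} (or e^w, e^{−w} in the hyperbolic case), so |cos(w)| ≤ e^{|w|}. With w = −7z − 4, |w| ≤ 7|z| + 4 = 7r + 4 on |z| = r, giving M(r) ≤ e^{7r + 4}, so ρ ≤ 1. On a suitable ray (z = it for sin/cos; z = t for sinh/cosh, t real → ∞), |cos(−7z − 4)| grows like e^{7|t|}/2, so ρ ≥ 1. Hence ρ = 1.
Therefore ρ = 1.

Order ρ = 1.


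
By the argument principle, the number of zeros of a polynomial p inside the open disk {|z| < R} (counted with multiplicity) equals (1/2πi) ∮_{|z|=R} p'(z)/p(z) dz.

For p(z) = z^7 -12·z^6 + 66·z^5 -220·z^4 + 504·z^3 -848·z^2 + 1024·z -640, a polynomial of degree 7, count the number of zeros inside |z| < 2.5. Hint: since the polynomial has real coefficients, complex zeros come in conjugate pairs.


The zeros of p are: 2, (2 + 2i), (2 - 2i), (3 + 1i), (3 - 1i), (0 + 2i), (0 - 2i).
Their magnitudes are: 2, 2.828, 2.828, 3.162, 3.162, 2, 2.
Zeros with |z| < R = 2.5: 2, (0 + 2i), (0 - 2i).
Count = 3.
By the argument principle, (1/2πi) ∮_{|z|=R} p'(z)/p(z) dz equals exactly this count.

Number of zeros inside |z| < 2.5: 3.


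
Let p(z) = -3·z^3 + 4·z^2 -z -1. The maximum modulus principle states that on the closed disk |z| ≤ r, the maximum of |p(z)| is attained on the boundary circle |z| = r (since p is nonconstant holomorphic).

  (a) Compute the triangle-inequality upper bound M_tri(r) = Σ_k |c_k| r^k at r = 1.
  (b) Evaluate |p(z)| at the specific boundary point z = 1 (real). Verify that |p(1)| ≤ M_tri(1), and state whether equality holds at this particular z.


Coefficients: c_0 = -1, c_1 = -1, c_2 = 4, c_3 = -3. Radius r = 1.
Part (a). Triangle bound: M_tri(r) = Σ_k |c_k| r^k
  = |-1|·1^0 + |-1|·1^1 + |4|·1^2 + |-3|·1^3
  = 1 + 1 + 4 + 3 = 9.
This bounds M(r) := max_{|z|=r} |p(z)| from above; equality holds iff all terms c_k z^k can be made to align in phase at a single z on |z|=r.
Part (b). At z = 1 (real, on the circle |z| = r):
  p(1) = (-1)·1^0 + (-1)·1^1 + (4)·1^2 + (-3)·1^3 = -1.
  |p(1)| = 1.
Check: |p(1)| = 1 ≤ 9 = M_tri(1). ✓ Equality does not hold at z = 1 (the coefficients have mixed signs, so the terms do not all align in phase there).

M_tri(1) = 9; |p(1)| = 1; equality at z=1: no.


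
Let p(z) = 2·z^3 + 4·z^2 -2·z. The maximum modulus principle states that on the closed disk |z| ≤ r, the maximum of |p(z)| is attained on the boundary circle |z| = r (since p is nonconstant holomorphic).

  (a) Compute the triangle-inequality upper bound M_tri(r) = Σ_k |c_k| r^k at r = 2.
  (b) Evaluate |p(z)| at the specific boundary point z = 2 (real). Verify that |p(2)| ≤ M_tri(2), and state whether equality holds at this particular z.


Coefficients: c_0 = 0, c_1 = -2, c_2 = 4, c_3 = 2. Radius r = 2.
Part (a). Triangle bound: M_tri(r) = Σ_k |c_k| r^k
  = |0|·2^0 + |-2|·2^1 + |4|·2^2 + |2|·2^3
  = 0 + 4 + 16 + 16 = 36.
This bounds M(r) := max_{|z|=r} |p(z)| from above; equality holds iff all terms c_k z^k can be made to align in phase at a single z on |z|=r.
Part (b). At z = 2 (real, on the circle |z| = r):
  p(2) = (0)·2^0 + (-2)·2^1 + (4)·2^2 + (2)·2^3 = 28.
  |p(2)| = 28.
Check: |p(2)| = 28 ≤ 36 = M_tri(2). ✓ Equality does not hold at z = 2 (the coefficients have mixed signs, so the terms do not all align in phase there).

M_tri(2) = 36; |p(2)| = 28; equality at z=2: no.


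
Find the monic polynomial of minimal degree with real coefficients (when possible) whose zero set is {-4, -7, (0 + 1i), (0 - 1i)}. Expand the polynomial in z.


The polynomial is p(z) = ∏_{α ∈ S} (z − α), where S = {-4, -7, (0 + 1i), (0 - 1i)}.
Expanding the product yields: p(z) = z^4 + 11·z^3 + 29·z^2 + 11·z + 28.
Note conjugate pairs combine to real quadratics: (z − (0+1i))(z − (0−1i)) = z² + 1.
The resulting polynomial has degree 4 and real coefficients as required.

p(z) = z^4 + 11·z^3 + 29·z^2 + 11·z + 28.


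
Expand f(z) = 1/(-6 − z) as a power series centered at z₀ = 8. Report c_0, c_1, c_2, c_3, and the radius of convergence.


Let w = z − z₀, so z = z₀ + w.
Then -6 − z = -6 − (z₀ + w) = (-6 − z₀) − w = -14 − w.
f(z) = 1/(-14 − w) = (1/(-14)) · 1/(1 − w/(-14)) = Σ_{n≥0} w^n / (-14)^(n+1).
So c_n = 1/(-14)^(n+1):
  c_0 = 1/(-14)^1 = -1/14.
  c_1 = 1/(-14)^2 = 1/196.
  c_2 = 1/(-14)^3 = -1/2744.
  c_3 = 1/(-14)^4 = 1/38416.
The series is valid for |w/d| < 1, i.e. |z − z₀| < |d|.
Radius of convergence: R = |-6 − z₀| = |-14| = 14 (distance from z₀ to the singularity z = -6).

c_0 = -1/14, c_1 = 1/196, c_2 = -1/2744, c_3 = 1/38416; R = 14.


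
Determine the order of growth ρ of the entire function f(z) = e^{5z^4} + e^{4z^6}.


Each summand is entire of order 4 and 6 respectively (as in the single-exponential case). The order of a sum is at most the max of the orders, so ρ ≤ 6. For the lower bound: on |z|=r choose arg z so that 4z^6 is real positive; then |e^{4z^6}| = e^{4r^6} while |e^{5z^4}| ≤ e^{5r^4} = o(e^{4r^6}). So |f| ≥ e^{4r^6}(1 − o(1)) and ρ ≥ 6. Hence ρ = max(4, 6) = 6.
Therefore ρ = 6.

Order ρ = 6.


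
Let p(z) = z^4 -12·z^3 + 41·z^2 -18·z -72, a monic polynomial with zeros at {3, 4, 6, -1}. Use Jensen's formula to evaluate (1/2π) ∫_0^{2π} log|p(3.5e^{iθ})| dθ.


Zeros: -1, 3, 4, 6; r = 3.5.
Inside |z| < r: -1, 3. Outside (|z| ≥ r): 4, 6.
p(0) = -72, so log|p(0)| = log(72) = 4.2767.
Apply Jensen: I(r) = log|p(0)| + Σ_k log(r/|z_k|), summed over zeros inside |z| < r.
  log(r/|z_k|) for z_k = 3: log(3.5/3) = 0.1542
  log(r/|z_k|) for z_k = -1: log(3.5/1) = 1.2528
  Outside zeros (4, 6) contribute nothing to the Jensen sum.
Sum over inside zeros: 1.4069.
I(r) = log|p(0)| + (inside sum) = 4.2767 + 1.4069 = 5.6836.
Note: since some zeros are outside |z| ≤ r, the simplified n·log(r) form does NOT apply — only the inside zeros contribute.

I(r) ≈ 5.6836.


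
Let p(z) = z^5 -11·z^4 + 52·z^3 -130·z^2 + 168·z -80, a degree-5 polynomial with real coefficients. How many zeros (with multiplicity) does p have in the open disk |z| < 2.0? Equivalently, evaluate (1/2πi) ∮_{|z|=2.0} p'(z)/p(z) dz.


The zeros of p are: 1, (2 + 2i), (2 - 2i), (3 + 1i), (3 - 1i).
Their magnitudes are: 1, 2.828, 2.828, 3.162, 3.162.
Zeros with |z| < R = 2.0: 1.
Count = 1.
By the argument principle, (1/2πi) ∮_{|z|=R} p'(z)/p(z) dz equals exactly this count.

Number of zeros inside |z| < 2.0: 1.


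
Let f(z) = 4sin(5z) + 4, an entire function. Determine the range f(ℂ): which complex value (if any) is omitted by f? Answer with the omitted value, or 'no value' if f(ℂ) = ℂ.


Little Picard bounds the complement of f(ℂ) to at most one point.
sin is entire and surjective onto ℂ: for every w ∈ ℂ, sin(ζ) = w has a solution ζ ∈ ℂ (e.g., via the complex inverse arcsin). With ζ = 5z this gives z = ζ/(5). Then 4·sin(5z) takes every value in 4·ℂ = ℂ, and adding 4 is a bijection of ℂ. So f is surjective and omits no value. (Note: only on the real line is sin bounded by [−1, 1].)

Omitted value: no value.


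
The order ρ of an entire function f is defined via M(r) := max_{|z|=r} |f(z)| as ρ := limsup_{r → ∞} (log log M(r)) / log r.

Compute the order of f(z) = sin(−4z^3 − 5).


Write sin(w) = (e^{iw} ± e^{−iw})/(2 or 2i), so |sin(w)| ≤ e^{|w|}. With w = −4z^3 − 5, |w| ≤ 4r^3 + 5 on |z|=r, giving M(r) ≤ e^{4r^3 + 5} and ρ ≤ 3. For the lower bound, choose z on |z|=r with -4z^3 purely imaginary of modulus 4r^3; then |sin(−4z^3 − 5)| grows like e^{4r^3}/2, so ρ ≥ 3. Hence ρ = 3.
Therefore ρ = 3.

Order ρ = 3.


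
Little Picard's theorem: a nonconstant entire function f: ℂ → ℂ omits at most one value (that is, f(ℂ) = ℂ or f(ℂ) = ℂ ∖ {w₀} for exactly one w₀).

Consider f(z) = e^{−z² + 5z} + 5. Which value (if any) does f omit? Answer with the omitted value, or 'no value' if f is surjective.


Little Picard bounds the complement of f(ℂ) to at most one point.
The exponent g(z) = −z² + 5z is a nonconstant polynomial, hence surjective onto ℂ. So e^{g(z)} takes every value in {e^w : w ∈ ℂ} = ℂ ∖ {0}. Adding 5 shifts the range to ℂ ∖ {5}. f omits exactly 5.

Omitted value: 5.


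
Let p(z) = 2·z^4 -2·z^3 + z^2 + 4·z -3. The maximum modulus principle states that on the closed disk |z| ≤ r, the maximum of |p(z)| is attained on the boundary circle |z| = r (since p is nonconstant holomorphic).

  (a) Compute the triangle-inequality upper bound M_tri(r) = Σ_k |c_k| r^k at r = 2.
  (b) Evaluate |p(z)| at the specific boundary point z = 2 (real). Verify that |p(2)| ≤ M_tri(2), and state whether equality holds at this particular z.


Coefficients: c_0 = -3, c_1 = 4, c_2 = 1, c_3 = -2, c_4 = 2. Radius r = 2.
Part (a). Triangle bound: M_tri(r) = Σ_k |c_k| r^k
  = |-3|·2^0 + |4|·2^1 + |1|·2^2 + |-2|·2^3 + |2|·2^4
  = 3 + 8 + 4 + 16 + 32 = 63.
This bounds M(r) := max_{|z|=r} |p(z)| from above; equality holds iff all terms c_k z^k can be made to align in phase at a single z on |z|=r.
Part (b). At z = 2 (real, on the circle |z| = r):
  p(2) = (-3)·2^0 + (4)·2^1 + (1)·2^2 + (-2)·2^3 + (2)·2^4 = 25.
  |p(2)| = 25.
Check: |p(2)| = 25 ≤ 63 = M_tri(2). ✓ Equality does not hold at z = 2 (the coefficients have mixed signs, so the terms do not all align in phase there).

M_tri(2) = 63; |p(2)| = 25; equality at z=2: no.


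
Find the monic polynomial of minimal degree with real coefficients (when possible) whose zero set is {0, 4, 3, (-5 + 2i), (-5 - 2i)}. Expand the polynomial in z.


The polynomial is p(z) = ∏_{α ∈ S} (z − α), where S = {0, 4, 3, (-5 + 2i), (-5 - 2i)}.
Expanding the product yields: p(z) = z^5 + 3·z^4 -29·z^3 -83·z^2 + 348·z.
Note conjugate pairs combine to real quadratics: (z − (-5+2i))(z − (-5−2i)) = z² + 10z + 29.
The resulting polynomial has degree 5 and real coefficients as required.

p(z) = z^5 + 3·z^4 -29·z^3 -83·z^2 + 348·z.


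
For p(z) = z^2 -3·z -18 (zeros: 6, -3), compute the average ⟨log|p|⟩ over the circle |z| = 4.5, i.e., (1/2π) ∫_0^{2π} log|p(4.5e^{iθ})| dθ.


Zeros: -3, 6; r = 4.5.
Inside |z| < r: -3. Outside (|z| ≥ r): 6.
p(0) = -18, so log|p(0)| = log(18) = 2.8904.
Apply Jensen: I(r) = log|p(0)| + Σ_k log(r/|z_k|), summed over zeros inside |z| < r.
  log(r/|z_k|) for z_k = -3: log(4.5/3) = 0.4055
  Outside zeros (6) contribute nothing to the Jensen sum.
Sum over inside zeros: 0.4055.
I(r) = log|p(0)| + (inside sum) = 2.8904 + 0.4055 = 3.2958.
Note: since some zeros are outside |z| ≤ r, the simplified n·log(r) form does NOT apply — only the inside zeros contribute.

I(r) ≈ 3.2958.


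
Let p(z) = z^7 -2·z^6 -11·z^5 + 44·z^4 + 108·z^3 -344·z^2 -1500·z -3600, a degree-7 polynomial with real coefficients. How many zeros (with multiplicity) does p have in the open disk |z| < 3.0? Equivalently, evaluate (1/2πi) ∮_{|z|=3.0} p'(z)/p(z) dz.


The zeros of p are: (-1 + 2i), (-1 - 2i), 4, (3 + 3i), (3 - 3i), (-3 + 1i), (-3 - 1i).
Their magnitudes are: 2.236, 2.236, 4, 4.243, 4.243, 3.162, 3.162.
Zeros with |z| < R = 3.0: (-1 + 2i), (-1 - 2i).
Count = 2.
By the argument principle, (1/2πi) ∮_{|z|=R} p'(z)/p(z) dz equals exactly this count.

Number of zeros inside |z| < 3.0: 2.


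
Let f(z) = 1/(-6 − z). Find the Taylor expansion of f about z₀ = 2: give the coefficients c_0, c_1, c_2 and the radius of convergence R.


Let w = z − z₀, so z = z₀ + w.
Then -6 − z = -6 − (z₀ + w) = (-6 − z₀) − w = -8 − w.
f(z) = 1/(-8 − w) = (1/(-8)) · 1/(1 − w/(-8)) = Σ_{n≥0} w^n / (-8)^(n+1).
So c_n = 1/(-8)^(n+1):
  c_0 = 1/(-8)^1 = -1/8.
  c_1 = 1/(-8)^2 = 1/64.
  c_2 = 1/(-8)^3 = -1/512.
The series is valid for |w/d| < 1, i.e. |z − z₀| < |d|.
Radius of convergence: R = |-6 − z₀| = |-8| = 8 (distance from z₀ to the singularity z = -6).

c_0 = -1/8, c_1 = 1/64, c_2 = -1/512; R = 8.


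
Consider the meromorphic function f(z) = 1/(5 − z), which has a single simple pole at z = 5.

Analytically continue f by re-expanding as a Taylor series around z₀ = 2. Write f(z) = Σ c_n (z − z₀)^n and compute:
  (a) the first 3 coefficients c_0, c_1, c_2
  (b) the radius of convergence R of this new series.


Let w = z − z₀, so z = z₀ + w.
Then 5 − z = 5 − (z₀ + w) = (5 − z₀) − w = 3 − w.
f(z) = 1/(3 − w) = (1/(3)) · 1/(1 − w/(3)) = Σ_{n≥0} w^n / (3)^(n+1).
So c_n = 1/(3)^(n+1):
  c_0 = 1/(3)^1 = 1/3.
  c_1 = 1/(3)^2 = 1/9.
  c_2 = 1/(3)^3 = 1/27.
The series is valid for |w/d| < 1, i.e. |z − z₀| < |d|.
Radius of convergence: R = |5 − z₀| = |3| = 3 (distance from z₀ to the singularity z = 5).

c_0 = 1/3, c_1 = 1/9, c_2 = 1/27; R = 3.


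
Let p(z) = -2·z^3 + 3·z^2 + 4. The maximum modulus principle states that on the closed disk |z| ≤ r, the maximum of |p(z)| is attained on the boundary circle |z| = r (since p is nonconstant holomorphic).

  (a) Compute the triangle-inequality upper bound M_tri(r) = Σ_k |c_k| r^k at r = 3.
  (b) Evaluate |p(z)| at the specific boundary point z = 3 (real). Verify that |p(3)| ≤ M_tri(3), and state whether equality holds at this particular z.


Coefficients: c_0 = 4, c_1 = 0, c_2 = 3, c_3 = -2. Radius r = 3.
Part (a). Triangle bound: M_tri(r) = Σ_k |c_k| r^k
  = |4|·3^0 + |0|·3^1 + |3|·3^2 + |-2|·3^3
  = 4 + 0 + 27 + 54 = 85.
This bounds M(r) := max_{|z|=r} |p(z)| from above; equality holds iff all terms c_k z^k can be made to align in phase at a single z on |z|=r.
Part (b). At z = 3 (real, on the circle |z| = r):
  p(3) = (4)·3^0 + (0)·3^1 + (3)·3^2 + (-2)·3^3 = -23.
  |p(3)| = 23.
Check: |p(3)| = 23 ≤ 85 = M_tri(3). ✓ Equality does not hold at z = 3 (the coefficients have mixed signs, so the terms do not all align in phase there).

M_tri(3) = 85; |p(3)| = 23; equality at z=3: no.


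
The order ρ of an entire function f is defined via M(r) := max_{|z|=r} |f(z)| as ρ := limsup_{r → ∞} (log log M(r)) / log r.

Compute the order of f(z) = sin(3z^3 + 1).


Write sin(w) = (e^{iw} ± e^{−iw})/(2 or 2i), so |sin(w)| ≤ e^{|w|}. With w = 3z^3 + 1, |w| ≤ 3r^3 + 1 on |z|=r, giving M(r) ≤ e^{3r^3 + 1} and ρ ≤ 3. For the lower bound, choose z on |z|=r with 3z^3 purely imaginary of modulus 3r^3; then |sin(3z^3 + 1)| grows like e^{3r^3}/2, so ρ ≥ 3. Hence ρ = 3.
Therefore ρ = 3.

Order ρ = 3.


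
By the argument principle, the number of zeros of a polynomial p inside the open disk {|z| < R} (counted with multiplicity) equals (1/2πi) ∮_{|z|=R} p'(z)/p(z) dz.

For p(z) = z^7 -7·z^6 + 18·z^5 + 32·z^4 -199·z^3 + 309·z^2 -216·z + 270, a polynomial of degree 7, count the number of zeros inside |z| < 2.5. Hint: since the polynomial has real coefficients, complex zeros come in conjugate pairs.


The zeros of p are: (0 + 1i), (0 - 1i), (2 + 1i), (2 - 1i), -3, (3 + 3i), (3 - 3i).
Their magnitudes are: 1, 1, 2.236, 2.236, 3, 4.243, 4.243.
Zeros with |z| < R = 2.5: (0 + 1i), (0 - 1i), (2 + 1i), (2 - 1i).
Count = 4.
By the argument principle, (1/2πi) ∮_{|z|=R} p'(z)/p(z) dz equals exactly this count.

Number of zeros inside |z| < 2.5: 4.
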